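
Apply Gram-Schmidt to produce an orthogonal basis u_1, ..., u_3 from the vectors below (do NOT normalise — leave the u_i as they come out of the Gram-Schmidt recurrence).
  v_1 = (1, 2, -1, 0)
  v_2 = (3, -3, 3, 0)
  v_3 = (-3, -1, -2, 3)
Orthogonal basis:
  u_1 = (1, 2, -1, 0)
  u_2 = (4, -1, 2, 0)
  u_3 = (5/14, -5/7, -15/14, 3)

Apply the Gram-Schmidt recurrence
  u_1 = v_1
  u_i = v_i − Σ_{j<i} ((v_i · u_j) / (u_j · u_j)) · u_j.

Step by step this gives:
  u_1 = (1, 2, -1, 0)
  u_2 = (4, -1, 2, 0)
  u_3 = (5/14, -5/7, -15/14, 3)

Orthogonality check:
  u_2 · u_1 = 0 (should be 0)
  u_3 · u_1 = 0 (should be 0)
  u_3 · u_2 = 0 (should be 0)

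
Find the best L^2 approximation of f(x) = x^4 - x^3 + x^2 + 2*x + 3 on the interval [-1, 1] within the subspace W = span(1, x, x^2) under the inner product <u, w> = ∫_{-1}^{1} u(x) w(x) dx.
g(x) = 13*x^2/7 + 7*x/5 + 102/35

The best approximation g ∈ W is the orthogonal projection of f onto W. Writing g = a_0 + a_1 x + a_2 x^2, the coefficients solve the normal equations G · a = b where
  G_{ij} = <φ_i, φ_j> and b_i = <f, φ_i>, with φ_0 = 1, φ_1 = x, φ_2 = x^2.
G =
  [2, 0, 2/3]
  [0, 2/3, 0]
  [2/3, 0, 2/5],
b = (106/15, 14/15, 94/35).
Solving gives a_0 = 102/35, a_1 = 7/5, a_2 = 13/7, so
  g(x) = 13*x^2/7 + 7*x/5 + 102/35.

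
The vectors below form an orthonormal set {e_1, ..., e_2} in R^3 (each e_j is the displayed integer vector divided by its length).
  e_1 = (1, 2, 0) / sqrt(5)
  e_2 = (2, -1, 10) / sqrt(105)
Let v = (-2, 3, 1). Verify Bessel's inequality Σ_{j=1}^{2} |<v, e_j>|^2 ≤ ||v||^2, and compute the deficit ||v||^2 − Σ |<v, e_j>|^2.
Σ |<v, e_j>|^2 = 23/7; ||v||^2 = 14; deficit = 75/7

Write each e_j = u_j / sqrt(<u_j, u_j>) where u_j is the displayed integer vector. Then <v, e_j> = <v, u_j> / sqrt(<u_j, u_j>), so |<v, e_j>|^2 = <v, u_j>^2 / <u_j, u_j>.
Coefficients: <v, e_1> = 4/sqrt(5), <v, e_2> = 3/sqrt(105).
Square and sum: Σ |<v, e_j>|^2 = 23/7.
Compute ||v||^2 = v·v = 14.
Deficit = 14 − 23/7 = 75/7 ≥ 0, confirming Bessel's inequality. (The deficit equals ||v − Σ <v,e_j> e_j||^2, the squared distance from v to span{e_j}.)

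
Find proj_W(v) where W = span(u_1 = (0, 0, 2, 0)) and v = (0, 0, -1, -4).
proj_W(v) = (0, 0, -1, 0)

Set up U = [u_1 | ... | u_1] ∈ R^(4×1). The projector onto W = col(U) is P = U (U^T U)^(-1) U^T.
Compute U^T U =
  [4],
and U^T v = (-2).
Solve U^T U · c = U^T v for the coefficients: c = (-1/2). The projection is proj_W(v) = U c.
Check: (v - proj_W(v)) · u_1 = 0  (should be 0).
Result: proj_W(v) = (0, 0, -1, 0).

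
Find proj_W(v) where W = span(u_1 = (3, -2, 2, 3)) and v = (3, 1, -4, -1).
proj_W(v) = (-6/13, 4/13, -4/13, -6/13)

Set up U = [u_1 | ... | u_1] ∈ R^(4×1). The projector onto W = col(U) is P = U (U^T U)^(-1) U^T.
Compute U^T U =
  [26],
and U^T v = (-4).
Solve U^T U · c = U^T v for the coefficients: c = (-2/13). The projection is proj_W(v) = U c.
Check: (v - proj_W(v)) · u_1 = 0  (should be 0).
Result: proj_W(v) = (-6/13, 4/13, -4/13, -6/13).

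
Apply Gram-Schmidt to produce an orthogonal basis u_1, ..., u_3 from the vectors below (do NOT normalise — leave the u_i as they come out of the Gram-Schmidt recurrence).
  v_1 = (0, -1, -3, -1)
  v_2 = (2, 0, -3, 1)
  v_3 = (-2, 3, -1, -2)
Orthogonal basis:
  u_1 = (0, -1, -3, -1)
  u_2 = (2, 8/11, -9/11, 19/11)
  u_3 = (-41/45, 161/45, -9/10, -79/90)

Apply the Gram-Schmidt recurrence
  u_1 = v_1
  u_i = v_i − Σ_{j<i} ((v_i · u_j) / (u_j · u_j)) · u_j.

Step by step this gives:
  u_1 = (0, -1, -3, -1)
  u_2 = (2, 8/11, -9/11, 19/11)
  u_3 = (-41/45, 161/45, -9/10, -79/90)

Orthogonality check:
  u_2 · u_1 = 0 (should be 0)
  u_3 · u_1 = 0 (should be 0)
  u_3 · u_2 = 0 (should be 0)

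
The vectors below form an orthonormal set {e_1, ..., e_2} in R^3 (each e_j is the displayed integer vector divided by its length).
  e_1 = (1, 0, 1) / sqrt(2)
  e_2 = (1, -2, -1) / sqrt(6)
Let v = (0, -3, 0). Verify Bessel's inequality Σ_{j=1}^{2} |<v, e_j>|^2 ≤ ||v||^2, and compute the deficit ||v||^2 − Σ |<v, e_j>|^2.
Σ |<v, e_j>|^2 = 6; ||v||^2 = 9; deficit = 3

Write each e_j = u_j / sqrt(<u_j, u_j>) where u_j is the displayed integer vector. Then <v, e_j> = <v, u_j> / sqrt(<u_j, u_j>), so |<v, e_j>|^2 = <v, u_j>^2 / <u_j, u_j>.
Coefficients: <v, e_1> = 0/sqrt(2), <v, e_2> = 6/sqrt(6).
Square and sum: Σ |<v, e_j>|^2 = 6.
Compute ||v||^2 = v·v = 9.
Deficit = 9 − 6 = 3 ≥ 0, confirming Bessel's inequality. (The deficit equals ||v − Σ <v,e_j> e_j||^2, the squared distance from v to span{e_j}.)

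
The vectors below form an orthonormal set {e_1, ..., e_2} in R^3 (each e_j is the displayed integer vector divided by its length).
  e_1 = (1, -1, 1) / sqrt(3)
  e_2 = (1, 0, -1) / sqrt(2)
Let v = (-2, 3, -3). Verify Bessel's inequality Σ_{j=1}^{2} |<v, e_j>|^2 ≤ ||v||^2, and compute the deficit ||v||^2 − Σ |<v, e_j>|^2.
Σ |<v, e_j>|^2 = 131/6; ||v||^2 = 22; deficit = 1/6

Write each e_j = u_j / sqrt(<u_j, u_j>) where u_j is the displayed integer vector. Then <v, e_j> = <v, u_j> / sqrt(<u_j, u_j>), so |<v, e_j>|^2 = <v, u_j>^2 / <u_j, u_j>.
Coefficients: <v, e_1> = -8/sqrt(3), <v, e_2> = 1/sqrt(2).
Square and sum: Σ |<v, e_j>|^2 = 131/6.
Compute ||v||^2 = v·v = 22.
Deficit = 22 − 131/6 = 1/6 ≥ 0, confirming Bessel's inequality. (The deficit equals ||v − Σ <v,e_j> e_j||^2, the squared distance from v to span{e_j}.)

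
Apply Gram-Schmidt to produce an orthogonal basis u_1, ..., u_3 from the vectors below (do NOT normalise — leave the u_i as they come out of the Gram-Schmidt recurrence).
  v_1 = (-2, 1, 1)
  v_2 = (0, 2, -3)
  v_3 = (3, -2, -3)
Orthogonal basis:
  u_1 = (-2, 1, 1)
  u_2 = (-1/3, 13/6, -17/6)
  u_3 = (-45/77, -54/77, -36/77)

Apply the Gram-Schmidt recurrence
  u_1 = v_1
  u_i = v_i − Σ_{j<i} ((v_i · u_j) / (u_j · u_j)) · u_j.

Step by step this gives:
  u_1 = (-2, 1, 1)
  u_2 = (-1/3, 13/6, -17/6)
  u_3 = (-45/77, -54/77, -36/77)

Orthogonality check:
  u_2 · u_1 = 0 (should be 0)
  u_3 · u_1 = 0 (should be 0)
  u_3 · u_2 = 0 (should be 0)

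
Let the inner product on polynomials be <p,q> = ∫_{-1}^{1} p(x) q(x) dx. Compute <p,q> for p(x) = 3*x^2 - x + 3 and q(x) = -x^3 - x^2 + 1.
<p,q> = 26/5

Expand the product: p(x)·q(x) = -3*x^5 - 2*x^4 - 2*x^3 - x + 3.
∫_{-1}^{1} of each monomial x^k gives [2/(k+1) if k even, 0 if k odd]. Integrating term-by-term (or equivalently evaluating the antiderivative F(x) = -x^6/2 - 2*x^5/5 - x^4/2 - x^2/2 + 3*x at the endpoints):
  F(1) − F(−1) = 11/10 − (-41/10) = 26/5.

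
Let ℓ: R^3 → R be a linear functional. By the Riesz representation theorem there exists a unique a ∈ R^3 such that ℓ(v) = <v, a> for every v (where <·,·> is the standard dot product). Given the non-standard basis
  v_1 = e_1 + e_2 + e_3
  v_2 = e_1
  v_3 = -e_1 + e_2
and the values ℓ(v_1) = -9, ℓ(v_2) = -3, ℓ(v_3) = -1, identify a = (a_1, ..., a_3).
a = (-3, -4, -2)

Write a = (a_1, ..., a_3) in the standard basis. For each basis vector v_i, ℓ(v_i) = <v_i, a> is a linear equation in the a_j's. Collect the n equations into a matrix system V a = ℓ, where row i of V is v_i (expressed in the standard basis). Since V is invertible (lower-triangular with 1s on the diagonal, up to permutation), solve by back-substitution:
  V =
[[1, 1, 1],
 [1, 0, 0],
 [-1, 1, 0]]
  V a = (-9, -3, -1)
Solving gives a = (-3, -4, -2).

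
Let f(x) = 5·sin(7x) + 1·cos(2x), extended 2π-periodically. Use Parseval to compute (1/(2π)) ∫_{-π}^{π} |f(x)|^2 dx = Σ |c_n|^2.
Σ |c_n|^2 = 13

Expand |f|^2 and use orthogonality of {sin(nx), cos(mx)} on [-π, π]:
  ∫_{-π}^{π} sin(nx)^2 dx = π, ∫ cos(mx)^2 dx = π, and cross terms integrate to 0.
So ∫_{-π}^{π} f(x)^2 dx = 5^2 · π + 1^2 · π = (25 + 1)π.
Divide by 2π: (25 + 1)/2 = 13.
By Parseval, this equals Σ |c_n|^2.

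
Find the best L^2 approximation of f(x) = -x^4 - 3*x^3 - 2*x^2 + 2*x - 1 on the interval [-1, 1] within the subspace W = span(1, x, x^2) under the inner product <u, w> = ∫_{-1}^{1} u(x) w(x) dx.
g(x) = -20*x^2/7 + x/5 - 32/35

The best approximation g ∈ W is the orthogonal projection of f onto W. Writing g = a_0 + a_1 x + a_2 x^2, the coefficients solve the normal equations G · a = b where
  G_{ij} = <φ_i, φ_j> and b_i = <f, φ_i>, with φ_0 = 1, φ_1 = x, φ_2 = x^2.
G =
  [2, 0, 2/3]
  [0, 2/3, 0]
  [2/3, 0, 2/5],
b = (-56/15, 2/15, -184/105).
Solving gives a_0 = -32/35, a_1 = 1/5, a_2 = -20/7, so
  g(x) = -20*x^2/7 + x/5 - 32/35.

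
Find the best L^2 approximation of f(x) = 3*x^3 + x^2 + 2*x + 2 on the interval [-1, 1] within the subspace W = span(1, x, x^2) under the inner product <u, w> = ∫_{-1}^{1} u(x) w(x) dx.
g(x) = x^2 + 19*x/5 + 2

The best approximation g ∈ W is the orthogonal projection of f onto W. Writing g = a_0 + a_1 x + a_2 x^2, the coefficients solve the normal equations G · a = b where
  G_{ij} = <φ_i, φ_j> and b_i = <f, φ_i>, with φ_0 = 1, φ_1 = x, φ_2 = x^2.
G =
  [2, 0, 2/3]
  [0, 2/3, 0]
  [2/3, 0, 2/5],
b = (14/3, 38/15, 26/15).
Solving gives a_0 = 2, a_1 = 19/5, a_2 = 1, so
  g(x) = x^2 + 19*x/5 + 2.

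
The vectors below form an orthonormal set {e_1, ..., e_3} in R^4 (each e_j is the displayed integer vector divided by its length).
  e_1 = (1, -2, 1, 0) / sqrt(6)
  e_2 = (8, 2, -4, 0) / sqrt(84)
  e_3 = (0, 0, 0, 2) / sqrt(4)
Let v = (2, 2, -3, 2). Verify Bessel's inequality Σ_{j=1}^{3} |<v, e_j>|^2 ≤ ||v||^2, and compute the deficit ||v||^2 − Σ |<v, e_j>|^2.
Σ |<v, e_j>|^2 = 285/14; ||v||^2 = 21; deficit = 9/14

Write each e_j = u_j / sqrt(<u_j, u_j>) where u_j is the displayed integer vector. Then <v, e_j> = <v, u_j> / sqrt(<u_j, u_j>), so |<v, e_j>|^2 = <v, u_j>^2 / <u_j, u_j>.
Coefficients: <v, e_1> = -5/sqrt(6), <v, e_2> = 32/sqrt(84), <v, e_3> = 4/sqrt(4).
Square and sum: Σ |<v, e_j>|^2 = 285/14.
Compute ||v||^2 = v·v = 21.
Deficit = 21 − 285/14 = 9/14 ≥ 0, confirming Bessel's inequality. (The deficit equals ||v − Σ <v,e_j> e_j||^2, the squared distance from v to span{e_j}.)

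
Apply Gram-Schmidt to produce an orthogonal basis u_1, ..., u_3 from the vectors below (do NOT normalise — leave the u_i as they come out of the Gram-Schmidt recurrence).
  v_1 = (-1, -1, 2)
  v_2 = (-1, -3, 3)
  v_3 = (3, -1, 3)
Orthogonal basis:
  u_1 = (-1, -1, 2)
  u_2 = (2/3, -4/3, -1/3)
  u_3 = (3, 1, 2)

Apply the Gram-Schmidt recurrence
  u_1 = v_1
  u_i = v_i − Σ_{j<i} ((v_i · u_j) / (u_j · u_j)) · u_j.

Step by step this gives:
  u_1 = (-1, -1, 2)
  u_2 = (2/3, -4/3, -1/3)
  u_3 = (3, 1, 2)

Orthogonality check:
  u_2 · u_1 = 0 (should be 0)
  u_3 · u_1 = 0 (should be 0)
  u_3 · u_2 = 0 (should be 0)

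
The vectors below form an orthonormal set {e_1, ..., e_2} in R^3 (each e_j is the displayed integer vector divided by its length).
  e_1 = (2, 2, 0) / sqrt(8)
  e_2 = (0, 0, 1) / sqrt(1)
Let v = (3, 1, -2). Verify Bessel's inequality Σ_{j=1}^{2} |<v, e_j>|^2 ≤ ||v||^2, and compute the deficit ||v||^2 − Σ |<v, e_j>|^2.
Σ |<v, e_j>|^2 = 12; ||v||^2 = 14; deficit = 2

Write each e_j = u_j / sqrt(<u_j, u_j>) where u_j is the displayed integer vector. Then <v, e_j> = <v, u_j> / sqrt(<u_j, u_j>), so |<v, e_j>|^2 = <v, u_j>^2 / <u_j, u_j>.
Coefficients: <v, e_1> = 8/sqrt(8), <v, e_2> = -2/sqrt(1).
Square and sum: Σ |<v, e_j>|^2 = 12.
Compute ||v||^2 = v·v = 14.
Deficit = 14 − 12 = 2 ≥ 0, confirming Bessel's inequality. (The deficit equals ||v − Σ <v,e_j> e_j||^2, the squared distance from v to span{e_j}.)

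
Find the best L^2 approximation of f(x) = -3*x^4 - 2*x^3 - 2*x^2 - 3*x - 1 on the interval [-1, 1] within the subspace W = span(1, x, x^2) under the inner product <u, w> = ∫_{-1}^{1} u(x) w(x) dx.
g(x) = -32*x^2/7 - 21*x/5 - 26/35

The best approximation g ∈ W is the orthogonal projection of f onto W. Writing g = a_0 + a_1 x + a_2 x^2, the coefficients solve the normal equations G · a = b where
  G_{ij} = <φ_i, φ_j> and b_i = <f, φ_i>, with φ_0 = 1, φ_1 = x, φ_2 = x^2.
G =
  [2, 0, 2/3]
  [0, 2/3, 0]
  [2/3, 0, 2/5],
b = (-68/15, -14/5, -244/105).
Solving gives a_0 = -26/35, a_1 = -21/5, a_2 = -32/7, so
  g(x) = -32*x^2/7 - 21*x/5 - 26/35.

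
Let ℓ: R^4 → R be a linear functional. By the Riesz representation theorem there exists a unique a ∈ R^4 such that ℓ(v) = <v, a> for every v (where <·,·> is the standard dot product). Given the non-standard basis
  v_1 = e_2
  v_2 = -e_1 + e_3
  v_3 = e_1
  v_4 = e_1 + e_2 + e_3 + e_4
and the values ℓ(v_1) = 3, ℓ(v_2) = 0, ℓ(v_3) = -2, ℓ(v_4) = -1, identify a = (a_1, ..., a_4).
a = (-2, 3, -2, 0)

Write a = (a_1, ..., a_4) in the standard basis. For each basis vector v_i, ℓ(v_i) = <v_i, a> is a linear equation in the a_j's. Collect the n equations into a matrix system V a = ℓ, where row i of V is v_i (expressed in the standard basis). Since V is invertible (lower-triangular with 1s on the diagonal, up to permutation), solve by back-substitution:
  V =
[[0, 1, 0, 0],
 [-1, 0, 1, 0],
 [1, 0, 0, 0],
 [1, 1, 1, 1]]
  V a = (3, 0, -2, -1)
Solving gives a = (-2, 3, -2, 0).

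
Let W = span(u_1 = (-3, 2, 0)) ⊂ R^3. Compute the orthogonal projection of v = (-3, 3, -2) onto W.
proj_W(v) = (-45/13, 30/13, 0)

Set up U = [u_1 | ... | u_1] ∈ R^(3×1). The projector onto W = col(U) is P = U (U^T U)^(-1) U^T.
Compute U^T U =
  [13],
and U^T v = (15).
Solve U^T U · c = U^T v for the coefficients: c = (15/13). The projection is proj_W(v) = U c.
Check: (v - proj_W(v)) · u_1 = 0  (should be 0).
Result: proj_W(v) = (-45/13, 30/13, 0).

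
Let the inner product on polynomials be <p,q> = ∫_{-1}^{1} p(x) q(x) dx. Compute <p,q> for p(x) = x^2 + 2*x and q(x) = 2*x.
<p,q> = 8/3

Expand the product: p(x)·q(x) = 2*x^3 + 4*x^2.
∫_{-1}^{1} of each monomial x^k gives [2/(k+1) if k even, 0 if k odd]. Integrating term-by-term (or equivalently evaluating the antiderivative F(x) = x^4/2 + 4*x^3/3 at the endpoints):
  F(1) − F(−1) = 11/6 − (-5/6) = 8/3.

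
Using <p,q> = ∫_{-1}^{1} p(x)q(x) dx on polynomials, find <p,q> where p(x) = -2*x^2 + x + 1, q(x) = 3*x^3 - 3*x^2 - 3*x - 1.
<p,q> = -16/15

Expand the product: p(x)·q(x) = -6*x^5 + 9*x^4 + 6*x^3 - 4*x^2 - 4*x - 1.
∫_{-1}^{1} of each monomial x^k gives [2/(k+1) if k even, 0 if k odd]. Integrating term-by-term (or equivalently evaluating the antiderivative F(x) = -x^6 + 9*x^5/5 + 3*x^4/2 - 4*x^3/3 - 2*x^2 - x at the endpoints):
  F(1) − F(−1) = -61/30 − (-29/30) = -16/15.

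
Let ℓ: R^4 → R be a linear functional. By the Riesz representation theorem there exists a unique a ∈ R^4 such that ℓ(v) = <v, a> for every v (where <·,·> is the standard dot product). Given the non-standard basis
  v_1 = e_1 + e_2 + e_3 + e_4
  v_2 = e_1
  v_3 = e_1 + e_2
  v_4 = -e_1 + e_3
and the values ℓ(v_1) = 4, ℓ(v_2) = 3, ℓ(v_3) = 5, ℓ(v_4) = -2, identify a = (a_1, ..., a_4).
a = (3, 2, 1, -2)

Write a = (a_1, ..., a_4) in the standard basis. For each basis vector v_i, ℓ(v_i) = <v_i, a> is a linear equation in the a_j's. Collect the n equations into a matrix system V a = ℓ, where row i of V is v_i (expressed in the standard basis). Since V is invertible (lower-triangular with 1s on the diagonal, up to permutation), solve by back-substitution:
  V =
[[1, 1, 1, 1],
 [1, 0, 0, 0],
 [1, 1, 0, 0],
 [-1, 0, 1, 0]]
  V a = (4, 3, 5, -2)
Solving gives a = (3, 2, 1, -2).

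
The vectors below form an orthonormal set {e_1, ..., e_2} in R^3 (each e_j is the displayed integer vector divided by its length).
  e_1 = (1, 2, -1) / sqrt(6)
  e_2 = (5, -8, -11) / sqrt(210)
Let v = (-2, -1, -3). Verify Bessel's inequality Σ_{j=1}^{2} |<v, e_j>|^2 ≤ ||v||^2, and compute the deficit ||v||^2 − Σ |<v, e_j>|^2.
Σ |<v, e_j>|^2 = 166/35; ||v||^2 = 14; deficit = 324/35

Write each e_j = u_j / sqrt(<u_j, u_j>) where u_j is the displayed integer vector. Then <v, e_j> = <v, u_j> / sqrt(<u_j, u_j>), so |<v, e_j>|^2 = <v, u_j>^2 / <u_j, u_j>.
Coefficients: <v, e_1> = -1/sqrt(6), <v, e_2> = 31/sqrt(210).
Square and sum: Σ |<v, e_j>|^2 = 166/35.
Compute ||v||^2 = v·v = 14.
Deficit = 14 − 166/35 = 324/35 ≥ 0, confirming Bessel's inequality. (The deficit equals ||v − Σ <v,e_j> e_j||^2, the squared distance from v to span{e_j}.)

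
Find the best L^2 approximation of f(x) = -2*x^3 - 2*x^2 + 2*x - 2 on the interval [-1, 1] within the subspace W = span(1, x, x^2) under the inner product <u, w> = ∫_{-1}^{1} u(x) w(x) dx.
g(x) = -2*x^2 + 4*x/5 - 2

The best approximation g ∈ W is the orthogonal projection of f onto W. Writing g = a_0 + a_1 x + a_2 x^2, the coefficients solve the normal equations G · a = b where
  G_{ij} = <φ_i, φ_j> and b_i = <f, φ_i>, with φ_0 = 1, φ_1 = x, φ_2 = x^2.
G =
  [2, 0, 2/3]
  [0, 2/3, 0]
  [2/3, 0, 2/5],
b = (-16/3, 8/15, -32/15).
Solving gives a_0 = -2, a_1 = 4/5, a_2 = -2, so
  g(x) = -2*x^2 + 4*x/5 - 2.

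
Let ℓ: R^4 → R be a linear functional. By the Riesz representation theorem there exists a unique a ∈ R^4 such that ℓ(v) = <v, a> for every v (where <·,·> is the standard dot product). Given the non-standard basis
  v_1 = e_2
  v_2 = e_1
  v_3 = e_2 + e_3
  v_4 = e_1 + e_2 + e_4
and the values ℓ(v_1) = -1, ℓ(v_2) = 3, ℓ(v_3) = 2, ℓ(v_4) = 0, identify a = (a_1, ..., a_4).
a = (3, -1, 3, -2)

Write a = (a_1, ..., a_4) in the standard basis. For each basis vector v_i, ℓ(v_i) = <v_i, a> is a linear equation in the a_j's. Collect the n equations into a matrix system V a = ℓ, where row i of V is v_i (expressed in the standard basis). Since V is invertible (lower-triangular with 1s on the diagonal, up to permutation), solve by back-substitution:
  V =
[[0, 1, 0, 0],
 [1, 0, 0, 0],
 [0, 1, 1, 0],
 [1, 1, 0, 1]]
  V a = (-1, 3, 2, 0)
Solving gives a = (3, -1, 3, -2).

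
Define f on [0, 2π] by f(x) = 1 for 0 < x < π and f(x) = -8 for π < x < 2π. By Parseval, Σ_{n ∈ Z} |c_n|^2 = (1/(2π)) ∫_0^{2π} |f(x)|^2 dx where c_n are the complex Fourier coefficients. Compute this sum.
Σ |c_n|^2 = 65/2

Parseval equates the L^2 energy of f (normalised by 1/(2π)) with the ℓ^2 sum of its Fourier coefficients: (1/(2π)) ∫_0^{2π} |f|^2 = Σ |c_n|^2.
Compute the left side: (1/(2π)) [∫_0^π 1^2 dx + ∫_π^{2π} (-8)^2 dx] = (1/(2π)) · (1π + 64π) = (1 + 64)/2 = 65/2.
So Σ_{n ∈ Z} |c_n|^2 = 65/2.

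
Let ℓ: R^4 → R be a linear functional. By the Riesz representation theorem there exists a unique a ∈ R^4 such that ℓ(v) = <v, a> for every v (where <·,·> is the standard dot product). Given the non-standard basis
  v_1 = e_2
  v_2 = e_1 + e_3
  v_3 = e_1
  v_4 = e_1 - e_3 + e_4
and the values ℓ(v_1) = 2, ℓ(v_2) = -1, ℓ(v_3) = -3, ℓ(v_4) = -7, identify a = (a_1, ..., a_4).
a = (-3, 2, 2, -2)

Write a = (a_1, ..., a_4) in the standard basis. For each basis vector v_i, ℓ(v_i) = <v_i, a> is a linear equation in the a_j's. Collect the n equations into a matrix system V a = ℓ, where row i of V is v_i (expressed in the standard basis). Since V is invertible (lower-triangular with 1s on the diagonal, up to permutation), solve by back-substitution:
  V =
[[0, 1, 0, 0],
 [1, 0, 1, 0],
 [1, 0, 0, 0],
 [1, 0, -1, 1]]
  V a = (2, -1, -3, -7)
Solving gives a = (-3, 2, 2, -2).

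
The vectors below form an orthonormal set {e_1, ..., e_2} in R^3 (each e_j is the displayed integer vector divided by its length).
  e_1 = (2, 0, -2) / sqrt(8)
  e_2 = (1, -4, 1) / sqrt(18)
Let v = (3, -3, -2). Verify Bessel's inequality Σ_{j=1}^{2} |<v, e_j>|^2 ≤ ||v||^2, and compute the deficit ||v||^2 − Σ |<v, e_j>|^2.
Σ |<v, e_j>|^2 = 197/9; ||v||^2 = 22; deficit = 1/9

Write each e_j = u_j / sqrt(<u_j, u_j>) where u_j is the displayed integer vector. Then <v, e_j> = <v, u_j> / sqrt(<u_j, u_j>), so |<v, e_j>|^2 = <v, u_j>^2 / <u_j, u_j>.
Coefficients: <v, e_1> = 10/sqrt(8), <v, e_2> = 13/sqrt(18).
Square and sum: Σ |<v, e_j>|^2 = 197/9.
Compute ||v||^2 = v·v = 22.
Deficit = 22 − 197/9 = 1/9 ≥ 0, confirming Bessel's inequality. (The deficit equals ||v − Σ <v,e_j> e_j||^2, the squared distance from v to span{e_j}.)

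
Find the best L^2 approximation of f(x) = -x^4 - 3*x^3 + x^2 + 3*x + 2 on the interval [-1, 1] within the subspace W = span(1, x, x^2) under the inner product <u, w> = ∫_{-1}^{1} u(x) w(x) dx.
g(x) = x^2/7 + 6*x/5 + 73/35

The best approximation g ∈ W is the orthogonal projection of f onto W. Writing g = a_0 + a_1 x + a_2 x^2, the coefficients solve the normal equations G · a = b where
  G_{ij} = <φ_i, φ_j> and b_i = <f, φ_i>, with φ_0 = 1, φ_1 = x, φ_2 = x^2.
G =
  [2, 0, 2/3]
  [0, 2/3, 0]
  [2/3, 0, 2/5],
b = (64/15, 4/5, 152/105).
Solving gives a_0 = 73/35, a_1 = 6/5, a_2 = 1/7, so
  g(x) = x^2/7 + 6*x/5 + 73/35.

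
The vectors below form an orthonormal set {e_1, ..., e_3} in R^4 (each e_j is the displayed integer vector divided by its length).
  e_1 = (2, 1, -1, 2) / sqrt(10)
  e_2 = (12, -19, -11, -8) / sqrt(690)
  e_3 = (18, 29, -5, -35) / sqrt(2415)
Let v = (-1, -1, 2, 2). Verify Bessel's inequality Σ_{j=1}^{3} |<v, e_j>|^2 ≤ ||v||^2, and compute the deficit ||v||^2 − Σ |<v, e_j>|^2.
Σ |<v, e_j>|^2 = 286/35; ||v||^2 = 10; deficit = 64/35

Write each e_j = u_j / sqrt(<u_j, u_j>) where u_j is the displayed integer vector. Then <v, e_j> = <v, u_j> / sqrt(<u_j, u_j>), so |<v, e_j>|^2 = <v, u_j>^2 / <u_j, u_j>.
Coefficients: <v, e_1> = -1/sqrt(10), <v, e_2> = -31/sqrt(690), <v, e_3> = -127/sqrt(2415).
Square and sum: Σ |<v, e_j>|^2 = 286/35.
Compute ||v||^2 = v·v = 10.
Deficit = 10 − 286/35 = 64/35 ≥ 0, confirming Bessel's inequality. (The deficit equals ||v − Σ <v,e_j> e_j||^2, the squared distance from v to span{e_j}.)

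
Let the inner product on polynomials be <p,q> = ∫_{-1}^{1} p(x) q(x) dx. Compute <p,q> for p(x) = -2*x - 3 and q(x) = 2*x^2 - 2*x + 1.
<p,q> = -22/3

Expand the product: p(x)·q(x) = -4*x^3 - 2*x^2 + 4*x - 3.
∫_{-1}^{1} of each monomial x^k gives [2/(k+1) if k even, 0 if k odd]. Integrating term-by-term (or equivalently evaluating the antiderivative F(x) = -x^4 - 2*x^3/3 + 2*x^2 - 3*x at the endpoints):
  F(1) − F(−1) = -8/3 − (14/3) = -22/3.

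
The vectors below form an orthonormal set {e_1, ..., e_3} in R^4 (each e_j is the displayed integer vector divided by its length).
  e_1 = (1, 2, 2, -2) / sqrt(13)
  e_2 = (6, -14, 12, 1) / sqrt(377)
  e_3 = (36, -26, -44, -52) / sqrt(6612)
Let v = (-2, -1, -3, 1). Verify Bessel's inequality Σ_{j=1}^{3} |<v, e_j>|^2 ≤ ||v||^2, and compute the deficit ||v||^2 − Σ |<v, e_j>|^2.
Σ |<v, e_j>|^2 = 806/57; ||v||^2 = 15; deficit = 49/57

Write each e_j = u_j / sqrt(<u_j, u_j>) where u_j is the displayed integer vector. Then <v, e_j> = <v, u_j> / sqrt(<u_j, u_j>), so |<v, e_j>|^2 = <v, u_j>^2 / <u_j, u_j>.
Coefficients: <v, e_1> = -12/sqrt(13), <v, e_2> = -33/sqrt(377), <v, e_3> = 34/sqrt(6612).
Square and sum: Σ |<v, e_j>|^2 = 806/57.
Compute ||v||^2 = v·v = 15.
Deficit = 15 − 806/57 = 49/57 ≥ 0, confirming Bessel's inequality. (The deficit equals ||v − Σ <v,e_j> e_j||^2, the squared distance from v to span{e_j}.)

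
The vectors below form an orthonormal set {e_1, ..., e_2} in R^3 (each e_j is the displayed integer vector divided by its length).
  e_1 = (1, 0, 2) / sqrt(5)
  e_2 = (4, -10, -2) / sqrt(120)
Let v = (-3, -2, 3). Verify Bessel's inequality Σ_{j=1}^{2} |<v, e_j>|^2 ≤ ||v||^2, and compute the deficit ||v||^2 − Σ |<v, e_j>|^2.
Σ |<v, e_j>|^2 = 11/6; ||v||^2 = 22; deficit = 121/6

Write each e_j = u_j / sqrt(<u_j, u_j>) where u_j is the displayed integer vector. Then <v, e_j> = <v, u_j> / sqrt(<u_j, u_j>), so |<v, e_j>|^2 = <v, u_j>^2 / <u_j, u_j>.
Coefficients: <v, e_1> = 3/sqrt(5), <v, e_2> = 2/sqrt(120).
Square and sum: Σ |<v, e_j>|^2 = 11/6.
Compute ||v||^2 = v·v = 22.
Deficit = 22 − 11/6 = 121/6 ≥ 0, confirming Bessel's inequality. (The deficit equals ||v − Σ <v,e_j> e_j||^2, the squared distance from v to span{e_j}.)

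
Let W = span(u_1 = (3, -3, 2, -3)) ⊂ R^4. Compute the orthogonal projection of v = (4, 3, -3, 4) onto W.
proj_W(v) = (-45/31, 45/31, -30/31, 45/31)

Set up U = [u_1 | ... | u_1] ∈ R^(4×1). The projector onto W = col(U) is P = U (U^T U)^(-1) U^T.
Compute U^T U =
  [31],
and U^T v = (-15).
Solve U^T U · c = U^T v for the coefficients: c = (-15/31). The projection is proj_W(v) = U c.
Check: (v - proj_W(v)) · u_1 = 0  (should be 0).
Result: proj_W(v) = (-45/31, 45/31, -30/31, 45/31).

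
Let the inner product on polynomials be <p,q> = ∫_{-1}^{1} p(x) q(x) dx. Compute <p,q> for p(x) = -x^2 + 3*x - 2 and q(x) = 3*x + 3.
<p,q> = -8

Expand the product: p(x)·q(x) = -3*x^3 + 6*x^2 + 3*x - 6.
∫_{-1}^{1} of each monomial x^k gives [2/(k+1) if k even, 0 if k odd]. Integrating term-by-term (or equivalently evaluating the antiderivative F(x) = -3*x^4/4 + 2*x^3 + 3*x^2/2 - 6*x at the endpoints):
  F(1) − F(−1) = -13/4 − (19/4) = -8.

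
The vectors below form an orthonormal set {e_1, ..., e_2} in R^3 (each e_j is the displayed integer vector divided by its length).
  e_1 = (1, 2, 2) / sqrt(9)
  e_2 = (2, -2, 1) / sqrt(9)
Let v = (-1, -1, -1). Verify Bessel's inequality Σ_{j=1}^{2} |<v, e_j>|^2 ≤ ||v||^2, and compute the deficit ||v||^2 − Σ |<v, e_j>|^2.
Σ |<v, e_j>|^2 = 26/9; ||v||^2 = 3; deficit = 1/9

Write each e_j = u_j / sqrt(<u_j, u_j>) where u_j is the displayed integer vector. Then <v, e_j> = <v, u_j> / sqrt(<u_j, u_j>), so |<v, e_j>|^2 = <v, u_j>^2 / <u_j, u_j>.
Coefficients: <v, e_1> = -5/sqrt(9), <v, e_2> = -1/sqrt(9).
Square and sum: Σ |<v, e_j>|^2 = 26/9.
Compute ||v||^2 = v·v = 3.
Deficit = 3 − 26/9 = 1/9 ≥ 0, confirming Bessel's inequality. (The deficit equals ||v − Σ <v,e_j> e_j||^2, the squared distance from v to span{e_j}.)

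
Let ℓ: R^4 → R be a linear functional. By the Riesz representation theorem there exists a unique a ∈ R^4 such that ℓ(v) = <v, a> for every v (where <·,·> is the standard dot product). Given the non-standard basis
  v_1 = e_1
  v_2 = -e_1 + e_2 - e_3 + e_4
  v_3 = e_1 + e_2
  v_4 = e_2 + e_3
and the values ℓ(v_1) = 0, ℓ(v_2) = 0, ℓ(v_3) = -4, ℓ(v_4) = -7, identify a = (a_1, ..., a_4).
a = (0, -4, -3, 1)

Write a = (a_1, ..., a_4) in the standard basis. For each basis vector v_i, ℓ(v_i) = <v_i, a> is a linear equation in the a_j's. Collect the n equations into a matrix system V a = ℓ, where row i of V is v_i (expressed in the standard basis). Since V is invertible (lower-triangular with 1s on the diagonal, up to permutation), solve by back-substitution:
  V =
[[1, 0, 0, 0],
 [-1, 1, -1, 1],
 [1, 1, 0, 0],
 [0, 1, 1, 0]]
  V a = (0, 0, -4, -7)
Solving gives a = (0, -4, -3, 1).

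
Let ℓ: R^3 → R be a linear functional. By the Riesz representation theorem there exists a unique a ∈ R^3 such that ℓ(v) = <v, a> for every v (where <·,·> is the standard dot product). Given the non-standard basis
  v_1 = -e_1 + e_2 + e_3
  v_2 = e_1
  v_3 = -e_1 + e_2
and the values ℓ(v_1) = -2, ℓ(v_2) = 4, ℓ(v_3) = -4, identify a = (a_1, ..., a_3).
a = (4, 0, 2)

Write a = (a_1, ..., a_3) in the standard basis. For each basis vector v_i, ℓ(v_i) = <v_i, a> is a linear equation in the a_j's. Collect the n equations into a matrix system V a = ℓ, where row i of V is v_i (expressed in the standard basis). Since V is invertible (lower-triangular with 1s on the diagonal, up to permutation), solve by back-substitution:
  V =
[[-1, 1, 1],
 [1, 0, 0],
 [-1, 1, 0]]
  V a = (-2, 4, -4)
Solving gives a = (4, 0, 2).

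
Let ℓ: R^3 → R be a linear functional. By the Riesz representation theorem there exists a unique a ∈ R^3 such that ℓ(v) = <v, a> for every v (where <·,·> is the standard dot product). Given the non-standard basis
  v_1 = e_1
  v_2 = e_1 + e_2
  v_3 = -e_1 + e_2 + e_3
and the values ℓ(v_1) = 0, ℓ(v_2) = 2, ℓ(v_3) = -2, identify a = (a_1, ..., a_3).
a = (0, 2, -4)

Write a = (a_1, ..., a_3) in the standard basis. For each basis vector v_i, ℓ(v_i) = <v_i, a> is a linear equation in the a_j's. Collect the n equations into a matrix system V a = ℓ, where row i of V is v_i (expressed in the standard basis). Since V is invertible (lower-triangular with 1s on the diagonal, up to permutation), solve by back-substitution:
  V =
[[1, 0, 0],
 [1, 1, 0],
 [-1, 1, 1]]
  V a = (0, 2, -2)
Solving gives a = (0, 2, -4).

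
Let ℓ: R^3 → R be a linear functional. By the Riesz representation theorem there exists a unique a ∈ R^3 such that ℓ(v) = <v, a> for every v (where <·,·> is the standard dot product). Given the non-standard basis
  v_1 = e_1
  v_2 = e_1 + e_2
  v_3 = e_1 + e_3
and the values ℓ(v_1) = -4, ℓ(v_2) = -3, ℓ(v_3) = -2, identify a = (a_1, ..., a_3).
a = (-4, 1, 2)

Write a = (a_1, ..., a_3) in the standard basis. For each basis vector v_i, ℓ(v_i) = <v_i, a> is a linear equation in the a_j's. Collect the n equations into a matrix system V a = ℓ, where row i of V is v_i (expressed in the standard basis). Since V is invertible (lower-triangular with 1s on the diagonal, up to permutation), solve by back-substitution:
  V =
[[1, 0, 0],
 [1, 1, 0],
 [1, 0, 1]]
  V a = (-4, -3, -2)
Solving gives a = (-4, 1, 2).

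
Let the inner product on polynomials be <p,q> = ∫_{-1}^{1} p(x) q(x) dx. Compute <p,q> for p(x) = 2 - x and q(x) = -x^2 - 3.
<p,q> = -40/3

Expand the product: p(x)·q(x) = x^3 - 2*x^2 + 3*x - 6.
∫_{-1}^{1} of each monomial x^k gives [2/(k+1) if k even, 0 if k odd]. Integrating term-by-term (or equivalently evaluating the antiderivative F(x) = x^4/4 - 2*x^3/3 + 3*x^2/2 - 6*x at the endpoints):
  F(1) − F(−1) = -59/12 − (101/12) = -40/3.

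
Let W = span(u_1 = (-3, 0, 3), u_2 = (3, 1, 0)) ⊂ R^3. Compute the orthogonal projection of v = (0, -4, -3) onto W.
proj_W(v) = (-9/11, -17/11, -42/11)

Set up U = [u_1 | ... | u_2] ∈ R^(3×2). The projector onto W = col(U) is P = U (U^T U)^(-1) U^T.
Compute U^T U =
  [18, -9]
  [-9, 10],
and U^T v = (-9, -4).
Solve U^T U · c = U^T v for the coefficients: c = (-14/11, -17/11). The projection is proj_W(v) = U c.
Check: (v - proj_W(v)) · u_1 = 0  (should be 0).
Check: (v - proj_W(v)) · u_2 = 0  (should be 0).
Result: proj_W(v) = (-9/11, -17/11, -42/11).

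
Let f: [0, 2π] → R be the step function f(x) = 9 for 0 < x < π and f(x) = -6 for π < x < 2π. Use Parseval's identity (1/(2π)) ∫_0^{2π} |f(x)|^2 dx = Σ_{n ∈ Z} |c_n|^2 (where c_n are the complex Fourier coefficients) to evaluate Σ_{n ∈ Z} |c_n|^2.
Σ |c_n|^2 = 117/2

Parseval equates the L^2 energy of f (normalised by 1/(2π)) with the ℓ^2 sum of its Fourier coefficients: (1/(2π)) ∫_0^{2π} |f|^2 = Σ |c_n|^2.
Compute the left side: (1/(2π)) [∫_0^π 9^2 dx + ∫_π^{2π} (-6)^2 dx] = (1/(2π)) · (81π + 36π) = (81 + 36)/2 = 117/2.
So Σ_{n ∈ Z} |c_n|^2 = 117/2.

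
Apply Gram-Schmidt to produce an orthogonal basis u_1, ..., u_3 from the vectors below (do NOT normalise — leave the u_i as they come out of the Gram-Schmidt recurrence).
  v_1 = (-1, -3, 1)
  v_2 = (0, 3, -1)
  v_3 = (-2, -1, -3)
Orthogonal basis:
  u_1 = (-1, -3, 1)
  u_2 = (-10/11, 3/11, -1/11)
  u_3 = (0, -1, -3)

Apply the Gram-Schmidt recurrence
  u_1 = v_1
  u_i = v_i − Σ_{j<i} ((v_i · u_j) / (u_j · u_j)) · u_j.

Step by step this gives:
  u_1 = (-1, -3, 1)
  u_2 = (-10/11, 3/11, -1/11)
  u_3 = (0, -1, -3)

Orthogonality check:
  u_2 · u_1 = 0 (should be 0)
  u_3 · u_1 = 0 (should be 0)
  u_3 · u_2 = 0 (should be 0)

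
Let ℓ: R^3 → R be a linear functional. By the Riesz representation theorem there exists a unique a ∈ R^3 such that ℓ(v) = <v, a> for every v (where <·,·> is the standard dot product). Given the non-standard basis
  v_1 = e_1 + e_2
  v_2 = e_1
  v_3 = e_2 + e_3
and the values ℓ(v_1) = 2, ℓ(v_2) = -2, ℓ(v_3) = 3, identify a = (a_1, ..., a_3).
a = (-2, 4, -1)

Write a = (a_1, ..., a_3) in the standard basis. For each basis vector v_i, ℓ(v_i) = <v_i, a> is a linear equation in the a_j's. Collect the n equations into a matrix system V a = ℓ, where row i of V is v_i (expressed in the standard basis). Since V is invertible (lower-triangular with 1s on the diagonal, up to permutation), solve by back-substitution:
  V =
[[1, 1, 0],
 [1, 0, 0],
 [0, 1, 1]]
  V a = (2, -2, 3)
Solving gives a = (-2, 4, -1).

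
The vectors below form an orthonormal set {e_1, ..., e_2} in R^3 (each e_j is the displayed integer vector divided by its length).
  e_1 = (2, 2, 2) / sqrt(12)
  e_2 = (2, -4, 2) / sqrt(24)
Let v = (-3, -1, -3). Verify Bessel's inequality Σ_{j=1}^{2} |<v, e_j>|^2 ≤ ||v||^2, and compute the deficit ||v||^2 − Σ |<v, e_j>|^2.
Σ |<v, e_j>|^2 = 19; ||v||^2 = 19; deficit = 0

Write each e_j = u_j / sqrt(<u_j, u_j>) where u_j is the displayed integer vector. Then <v, e_j> = <v, u_j> / sqrt(<u_j, u_j>), so |<v, e_j>|^2 = <v, u_j>^2 / <u_j, u_j>.
Coefficients: <v, e_1> = -14/sqrt(12), <v, e_2> = -8/sqrt(24).
Square and sum: Σ |<v, e_j>|^2 = 19.
Compute ||v||^2 = v·v = 19.
Deficit = 19 − 19 = 0 ≥ 0, confirming Bessel's inequality. (The deficit equals ||v − Σ <v,e_j> e_j||^2, the squared distance from v to span{e_j}.)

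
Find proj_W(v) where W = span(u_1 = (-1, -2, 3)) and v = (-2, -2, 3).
proj_W(v) = (-15/14, -15/7, 45/14)

Set up U = [u_1 | ... | u_1] ∈ R^(3×1). The projector onto W = col(U) is P = U (U^T U)^(-1) U^T.
Compute U^T U =
  [14],
and U^T v = (15).
Solve U^T U · c = U^T v for the coefficients: c = (15/14). The projection is proj_W(v) = U c.
Check: (v - proj_W(v)) · u_1 = 0  (should be 0).
Result: proj_W(v) = (-15/14, -15/7, 45/14).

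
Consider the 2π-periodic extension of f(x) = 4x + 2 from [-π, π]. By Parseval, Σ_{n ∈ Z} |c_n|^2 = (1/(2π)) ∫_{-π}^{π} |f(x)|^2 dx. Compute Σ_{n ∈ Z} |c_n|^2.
Σ |c_n|^2 = 16π^2/3 + 4

Expand and integrate term by term over [-π, π]:
  ∫ (4x)^2 dx = 16·(2π^3/3); ∫ 2·4·(2)·x dx = 0 (odd integrand); ∫ 2^2 dx = 4·2π.
So (1/(2π)) ∫_{-π}^{π} (4x + 2)^2 dx = 16π^2/3 + 4 = 16π^2/3 + 4.
Parseval ⇒ Σ |c_n|^2 = 16π^2/3 + 4.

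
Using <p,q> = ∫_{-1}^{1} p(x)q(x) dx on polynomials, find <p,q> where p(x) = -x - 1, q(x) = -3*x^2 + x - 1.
<p,q> = 10/3

Expand the product: p(x)·q(x) = 3*x^3 + 2*x^2 + 1.
∫_{-1}^{1} of each monomial x^k gives [2/(k+1) if k even, 0 if k odd]. Integrating term-by-term (or equivalently evaluating the antiderivative F(x) = 3*x^4/4 + 2*x^3/3 + x at the endpoints):
  F(1) − F(−1) = 29/12 − (-11/12) = 10/3.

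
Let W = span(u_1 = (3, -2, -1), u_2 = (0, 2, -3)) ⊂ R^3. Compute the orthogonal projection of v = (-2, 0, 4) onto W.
proj_W(v) = (-426/181, -72/181, 676/181)

Set up U = [u_1 | ... | u_2] ∈ R^(3×2). The projector onto W = col(U) is P = U (U^T U)^(-1) U^T.
Compute U^T U =
  [14, -1]
  [-1, 13],
and U^T v = (-10, -12).
Solve U^T U · c = U^T v for the coefficients: c = (-142/181, -178/181). The projection is proj_W(v) = U c.
Check: (v - proj_W(v)) · u_1 = 0  (should be 0).
Check: (v - proj_W(v)) · u_2 = 0  (should be 0).
Result: proj_W(v) = (-426/181, -72/181, 676/181).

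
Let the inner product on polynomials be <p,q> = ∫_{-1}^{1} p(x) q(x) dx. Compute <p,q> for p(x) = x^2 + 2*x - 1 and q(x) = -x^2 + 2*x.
<p,q> = 44/15

Expand the product: p(x)·q(x) = -x^4 + 5*x^2 - 2*x.
∫_{-1}^{1} of each monomial x^k gives [2/(k+1) if k even, 0 if k odd]. Integrating term-by-term (or equivalently evaluating the antiderivative F(x) = -x^5/5 + 5*x^3/3 - x^2 at the endpoints):
  F(1) − F(−1) = 7/15 − (-37/15) = 44/15.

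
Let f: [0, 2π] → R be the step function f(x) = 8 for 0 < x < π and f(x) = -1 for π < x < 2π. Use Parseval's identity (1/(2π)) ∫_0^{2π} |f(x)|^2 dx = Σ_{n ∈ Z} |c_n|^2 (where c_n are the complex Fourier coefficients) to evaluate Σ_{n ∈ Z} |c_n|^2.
Σ |c_n|^2 = 65/2

Parseval equates the L^2 energy of f (normalised by 1/(2π)) with the ℓ^2 sum of its Fourier coefficients: (1/(2π)) ∫_0^{2π} |f|^2 = Σ |c_n|^2.
Compute the left side: (1/(2π)) [∫_0^π 8^2 dx + ∫_π^{2π} (-1)^2 dx] = (1/(2π)) · (64π + 1π) = (64 + 1)/2 = 65/2.
So Σ_{n ∈ Z} |c_n|^2 = 65/2.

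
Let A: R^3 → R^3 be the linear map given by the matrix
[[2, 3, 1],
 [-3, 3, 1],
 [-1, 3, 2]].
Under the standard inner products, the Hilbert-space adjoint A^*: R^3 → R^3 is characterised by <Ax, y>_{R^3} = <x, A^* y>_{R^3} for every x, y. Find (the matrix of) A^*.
A^* = A^T =
[[2, -3, -1],
 [3, 3, 3],
 [1, 1, 2]]

For real matrices with standard dot products, the defining identity <Ax, y> = <x, A^* y> gives (Ax)^T y = x^T (A^*) y, i.e. x^T A^T y = x^T (A^*) y. Since this holds for all x, y, we must have A^* = A^T. Therefore
A^* =
[[2, -3, -1],
 [3, 3, 3],
 [1, 1, 2]].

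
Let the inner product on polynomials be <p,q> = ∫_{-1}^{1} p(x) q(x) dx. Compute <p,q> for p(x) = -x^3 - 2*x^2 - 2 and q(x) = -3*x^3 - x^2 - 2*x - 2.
<p,q> = 506/35

Expand the product: p(x)·q(x) = 3*x^6 + 7*x^5 + 4*x^4 + 12*x^3 + 6*x^2 + 4*x + 4.
∫_{-1}^{1} of each monomial x^k gives [2/(k+1) if k even, 0 if k odd]. Integrating term-by-term (or equivalently evaluating the antiderivative F(x) = 3*x^7/7 + 7*x^6/6 + 4*x^5/5 + 3*x^4 + 2*x^3 + 2*x^2 + 4*x at the endpoints):
  F(1) − F(−1) = 2813/210 − (-223/210) = 506/35.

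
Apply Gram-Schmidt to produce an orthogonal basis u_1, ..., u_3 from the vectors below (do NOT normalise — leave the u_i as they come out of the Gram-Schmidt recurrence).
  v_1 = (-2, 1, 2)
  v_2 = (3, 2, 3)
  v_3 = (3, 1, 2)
Orthogonal basis:
  u_1 = (-2, 1, 2)
  u_2 = (31/9, 16/9, 23/9)
  u_3 = (5/194, -30/97, 35/194)

Apply the Gram-Schmidt recurrence
  u_1 = v_1
  u_i = v_i − Σ_{j<i} ((v_i · u_j) / (u_j · u_j)) · u_j.

Step by step this gives:
  u_1 = (-2, 1, 2)
  u_2 = (31/9, 16/9, 23/9)
  u_3 = (5/194, -30/97, 35/194)

Orthogonality check:
  u_2 · u_1 = 0 (should be 0)
  u_3 · u_1 = 0 (should be 0)
  u_3 · u_2 = 0 (should be 0)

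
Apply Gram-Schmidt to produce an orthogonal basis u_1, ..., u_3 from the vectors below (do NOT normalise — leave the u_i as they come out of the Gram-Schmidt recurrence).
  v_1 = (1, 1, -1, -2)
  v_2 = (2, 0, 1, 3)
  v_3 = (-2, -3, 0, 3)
Orthogonal basis:
  u_1 = (1, 1, -1, -2)
  u_2 = (19/7, 5/7, 2/7, 11/7)
  u_3 = (23/73, -90/73, -109/73, 21/73)

Apply the Gram-Schmidt recurrence
  u_1 = v_1
  u_i = v_i − Σ_{j<i} ((v_i · u_j) / (u_j · u_j)) · u_j.

Step by step this gives:
  u_1 = (1, 1, -1, -2)
  u_2 = (19/7, 5/7, 2/7, 11/7)
  u_3 = (23/73, -90/73, -109/73, 21/73)

Orthogonality check:
  u_2 · u_1 = 0 (should be 0)
  u_3 · u_1 = 0 (should be 0)
  u_3 · u_2 = 0 (should be 0)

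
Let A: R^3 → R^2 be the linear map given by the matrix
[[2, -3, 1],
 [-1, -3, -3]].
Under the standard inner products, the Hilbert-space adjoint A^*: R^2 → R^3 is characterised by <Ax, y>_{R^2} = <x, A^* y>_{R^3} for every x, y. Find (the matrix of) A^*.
A^* = A^T =
[[2, -1],
 [-3, -3],
 [1, -3]]

For real matrices with standard dot products, the defining identity <Ax, y> = <x, A^* y> gives (Ax)^T y = x^T (A^*) y, i.e. x^T A^T y = x^T (A^*) y. Since this holds for all x, y, we must have A^* = A^T. Therefore
A^* =
[[2, -1],
 [-3, -3],
 [1, -3]].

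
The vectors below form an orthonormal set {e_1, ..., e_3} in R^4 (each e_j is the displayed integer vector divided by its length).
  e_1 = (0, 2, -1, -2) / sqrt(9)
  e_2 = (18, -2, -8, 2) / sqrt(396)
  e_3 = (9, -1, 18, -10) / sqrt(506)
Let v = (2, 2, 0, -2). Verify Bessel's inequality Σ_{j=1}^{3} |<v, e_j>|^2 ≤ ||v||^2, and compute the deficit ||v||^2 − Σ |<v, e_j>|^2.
Σ |<v, e_j>|^2 = 268/23; ||v||^2 = 12; deficit = 8/23

Write each e_j = u_j / sqrt(<u_j, u_j>) where u_j is the displayed integer vector. Then <v, e_j> = <v, u_j> / sqrt(<u_j, u_j>), so |<v, e_j>|^2 = <v, u_j>^2 / <u_j, u_j>.
Coefficients: <v, e_1> = 8/sqrt(9), <v, e_2> = 28/sqrt(396), <v, e_3> = 36/sqrt(506).
Square and sum: Σ |<v, e_j>|^2 = 268/23.
Compute ||v||^2 = v·v = 12.
Deficit = 12 − 268/23 = 8/23 ≥ 0, confirming Bessel's inequality. (The deficit equals ||v − Σ <v,e_j> e_j||^2, the squared distance from v to span{e_j}.)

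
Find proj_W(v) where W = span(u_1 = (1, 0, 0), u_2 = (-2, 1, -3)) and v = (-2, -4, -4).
proj_W(v) = (-2, 4/5, -12/5)

Set up U = [u_1 | ... | u_2] ∈ R^(3×2). The projector onto W = col(U) is P = U (U^T U)^(-1) U^T.
Compute U^T U =
  [1, -2]
  [-2, 14],
and U^T v = (-2, 12).
Solve U^T U · c = U^T v for the coefficients: c = (-2/5, 4/5). The projection is proj_W(v) = U c.
Check: (v - proj_W(v)) · u_1 = 0  (should be 0).
Check: (v - proj_W(v)) · u_2 = 0  (should be 0).
Result: proj_W(v) = (-2, 4/5, -12/5).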